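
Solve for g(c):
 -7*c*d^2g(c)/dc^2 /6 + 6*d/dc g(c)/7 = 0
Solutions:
 g(c) = C1 + C2*c^(85/49)


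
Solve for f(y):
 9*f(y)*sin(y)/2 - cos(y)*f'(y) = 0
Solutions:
 f(y) = C1/cos(y)^(9/2)


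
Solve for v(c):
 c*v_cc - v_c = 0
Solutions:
 v(c) = C1 + C2*c^2


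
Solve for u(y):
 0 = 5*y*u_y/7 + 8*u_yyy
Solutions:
 u(y) = C1 + Integral(C2*airyai(-5^(1/3)*7^(2/3)*y/14) + C3*airybi(-5^(1/3)*7^(2/3)*y/14), y)


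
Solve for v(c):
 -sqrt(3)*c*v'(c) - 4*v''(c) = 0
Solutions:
 v(c) = C1 + C2*erf(sqrt(2)*3^(1/4)*c/4)


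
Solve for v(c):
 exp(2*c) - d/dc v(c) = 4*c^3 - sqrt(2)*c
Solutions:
 v(c) = C1 - c^4 + sqrt(2)*c^2/2 + exp(2*c)/2


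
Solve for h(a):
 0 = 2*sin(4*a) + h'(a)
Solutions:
 h(a) = C1 + cos(4*a)/2


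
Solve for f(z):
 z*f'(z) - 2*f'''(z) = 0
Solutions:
 f(z) = C1 + Integral(C2*airyai(2^(2/3)*z/2) + C3*airybi(2^(2/3)*z/2), z)


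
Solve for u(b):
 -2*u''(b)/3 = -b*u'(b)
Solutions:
 u(b) = C1 + C2*erfi(sqrt(3)*b/2)


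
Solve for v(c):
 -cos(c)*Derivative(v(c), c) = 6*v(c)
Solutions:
 v(c) = C1*(sin(c)^3 - 3*sin(c)^2 + 3*sin(c) - 1)/(sin(c)^3 + 3*sin(c)^2 + 3*sin(c) + 1)


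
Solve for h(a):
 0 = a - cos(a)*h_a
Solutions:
 h(a) = C1 + Integral(a/cos(a), a)


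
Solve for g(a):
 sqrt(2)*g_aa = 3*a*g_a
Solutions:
 g(a) = C1 + C2*erfi(2^(1/4)*sqrt(3)*a/2)


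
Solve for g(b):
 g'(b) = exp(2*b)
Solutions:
 g(b) = C1 + exp(2*b)/2


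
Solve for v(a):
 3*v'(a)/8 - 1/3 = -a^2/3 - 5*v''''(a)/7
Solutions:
 v(a) = C1 + C4*exp(-21^(1/3)*5^(2/3)*a/10) - 8*a^3/27 + 8*a/9 + (C2*sin(3^(5/6)*5^(2/3)*7^(1/3)*a/20) + C3*cos(3^(5/6)*5^(2/3)*7^(1/3)*a/20))*exp(21^(1/3)*5^(2/3)*a/20)


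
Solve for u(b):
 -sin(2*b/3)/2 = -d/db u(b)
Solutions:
 u(b) = C1 - 3*cos(2*b/3)/4


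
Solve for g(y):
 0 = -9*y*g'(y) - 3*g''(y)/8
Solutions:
 g(y) = C1 + C2*erf(2*sqrt(3)*y)


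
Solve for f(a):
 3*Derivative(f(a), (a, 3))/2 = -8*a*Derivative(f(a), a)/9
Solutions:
 f(a) = C1 + Integral(C2*airyai(-2*2^(1/3)*a/3) + C3*airybi(-2*2^(1/3)*a/3), a)


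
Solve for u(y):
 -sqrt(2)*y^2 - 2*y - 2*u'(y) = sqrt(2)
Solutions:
 u(y) = C1 - sqrt(2)*y^3/6 - y^2/2 - sqrt(2)*y/2


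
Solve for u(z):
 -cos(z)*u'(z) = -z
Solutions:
 u(z) = C1 + Integral(z/cos(z), z)


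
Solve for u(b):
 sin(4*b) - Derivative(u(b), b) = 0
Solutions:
 u(b) = C1 - cos(4*b)/4


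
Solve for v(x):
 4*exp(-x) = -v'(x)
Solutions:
 v(x) = C1 + 4*exp(-x)


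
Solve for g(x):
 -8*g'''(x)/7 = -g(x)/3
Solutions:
 g(x) = C3*exp(3^(2/3)*7^(1/3)*x/6) + (C1*sin(3^(1/6)*7^(1/3)*x/4) + C2*cos(3^(1/6)*7^(1/3)*x/4))*exp(-3^(2/3)*7^(1/3)*x/12)


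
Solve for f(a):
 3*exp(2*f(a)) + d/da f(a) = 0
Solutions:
 f(a) = log(-sqrt(-1/(C1 - 3*a))) - log(2)/2
 f(a) = log(-1/(C1 - 3*a))/2 - log(2)/2


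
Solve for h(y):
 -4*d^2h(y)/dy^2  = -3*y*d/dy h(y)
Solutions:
 h(y) = C1 + C2*erfi(sqrt(6)*y/4)


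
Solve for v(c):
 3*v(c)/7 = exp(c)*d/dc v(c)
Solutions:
 v(c) = C1*exp(-3*exp(-c)/7)


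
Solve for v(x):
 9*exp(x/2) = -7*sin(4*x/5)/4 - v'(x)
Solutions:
 v(x) = C1 - 18*exp(x/2) + 35*cos(4*x/5)/16


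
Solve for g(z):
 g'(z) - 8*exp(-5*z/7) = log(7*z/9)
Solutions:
 g(z) = C1 + z*log(z) + z*(-2*log(3) - 1 + log(7)) - 56*exp(-5*z/7)/5


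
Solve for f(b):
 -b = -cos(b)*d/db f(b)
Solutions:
 f(b) = C1 + Integral(b/cos(b), b)


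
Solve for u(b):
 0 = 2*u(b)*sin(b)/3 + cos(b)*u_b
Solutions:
 u(b) = C1*cos(b)^(2/3)


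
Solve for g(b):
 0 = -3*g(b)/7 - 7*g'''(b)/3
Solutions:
 g(b) = C3*exp(-3^(2/3)*7^(1/3)*b/7) + (C1*sin(3*3^(1/6)*7^(1/3)*b/14) + C2*cos(3*3^(1/6)*7^(1/3)*b/14))*exp(3^(2/3)*7^(1/3)*b/14)


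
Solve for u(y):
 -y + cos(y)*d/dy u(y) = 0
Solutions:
 u(y) = C1 + Integral(y/cos(y), y)


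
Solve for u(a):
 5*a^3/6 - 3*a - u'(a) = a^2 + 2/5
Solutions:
 u(a) = C1 + 5*a^4/24 - a^3/3 - 3*a^2/2 - 2*a/5


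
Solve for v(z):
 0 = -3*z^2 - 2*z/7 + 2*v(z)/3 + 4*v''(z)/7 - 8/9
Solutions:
 v(z) = C1*sin(sqrt(42)*z/6) + C2*cos(sqrt(42)*z/6) + 9*z^2/2 + 3*z/7 - 134/21


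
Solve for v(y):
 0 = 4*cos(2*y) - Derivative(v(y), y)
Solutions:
 v(y) = C1 + 2*sin(2*y)


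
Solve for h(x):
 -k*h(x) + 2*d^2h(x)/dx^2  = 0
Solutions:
 h(x) = C1*exp(-sqrt(2)*sqrt(k)*x/2) + C2*exp(sqrt(2)*sqrt(k)*x/2)


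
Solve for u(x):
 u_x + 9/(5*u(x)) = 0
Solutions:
 u(x) = -sqrt(C1 - 90*x)/5
 u(x) = sqrt(C1 - 90*x)/5


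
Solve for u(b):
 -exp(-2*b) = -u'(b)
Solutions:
 u(b) = C1 - exp(-2*b)/2


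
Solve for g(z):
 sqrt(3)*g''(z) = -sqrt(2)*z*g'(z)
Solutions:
 g(z) = C1 + C2*erf(6^(3/4)*z/6)


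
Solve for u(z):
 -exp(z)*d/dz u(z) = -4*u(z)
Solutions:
 u(z) = C1*exp(-4*exp(-z))


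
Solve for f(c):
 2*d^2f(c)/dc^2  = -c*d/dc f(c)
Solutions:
 f(c) = C1 + C2*erf(c/2)


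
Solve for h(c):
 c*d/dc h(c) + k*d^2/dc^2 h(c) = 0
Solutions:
 h(c) = C1 + C2*sqrt(k)*erf(sqrt(2)*c*sqrt(1/k)/2)


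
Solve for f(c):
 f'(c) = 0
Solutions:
 f(c) = C1


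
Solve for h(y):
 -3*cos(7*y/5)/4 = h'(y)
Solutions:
 h(y) = C1 - 15*sin(7*y/5)/28


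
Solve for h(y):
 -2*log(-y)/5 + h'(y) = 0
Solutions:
 h(y) = C1 + 2*y*log(-y)/5 - 2*y/5


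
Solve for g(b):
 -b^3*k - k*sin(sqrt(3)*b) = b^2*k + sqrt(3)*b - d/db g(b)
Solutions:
 g(b) = C1 + b^4*k/4 + b^3*k/3 + sqrt(3)*b^2/2 - sqrt(3)*k*cos(sqrt(3)*b)/3


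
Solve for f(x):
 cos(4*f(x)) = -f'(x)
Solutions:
 f(x) = -asin((C1 + exp(8*x))/(C1 - exp(8*x)))/4 + pi/4
 f(x) = asin((C1 + exp(8*x))/(C1 - exp(8*x)))/4


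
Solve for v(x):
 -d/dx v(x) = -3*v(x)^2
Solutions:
 v(x) = -1/(C1 + 3*x)


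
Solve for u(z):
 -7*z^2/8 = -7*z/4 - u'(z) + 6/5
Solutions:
 u(z) = C1 + 7*z^3/24 - 7*z^2/8 + 6*z/5


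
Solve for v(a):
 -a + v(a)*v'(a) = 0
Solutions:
 v(a) = -sqrt(C1 + a^2)
 v(a) = sqrt(C1 + a^2)


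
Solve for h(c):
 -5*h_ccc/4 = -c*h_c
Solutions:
 h(c) = C1 + Integral(C2*airyai(10^(2/3)*c/5) + C3*airybi(10^(2/3)*c/5), c)


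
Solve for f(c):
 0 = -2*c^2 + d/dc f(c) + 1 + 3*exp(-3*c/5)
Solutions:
 f(c) = C1 + 2*c^3/3 - c + 5*exp(-3*c/5)


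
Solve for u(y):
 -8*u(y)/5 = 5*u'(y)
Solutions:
 u(y) = C1*exp(-8*y/25)


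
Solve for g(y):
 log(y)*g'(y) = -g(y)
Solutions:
 g(y) = C1*exp(-li(y))


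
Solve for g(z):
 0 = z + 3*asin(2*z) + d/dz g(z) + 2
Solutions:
 g(z) = C1 - z^2/2 - 3*z*asin(2*z) - 2*z - 3*sqrt(1 - 4*z^2)/2


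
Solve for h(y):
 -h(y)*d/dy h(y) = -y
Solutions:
 h(y) = -sqrt(C1 + y^2)
 h(y) = sqrt(C1 + y^2)


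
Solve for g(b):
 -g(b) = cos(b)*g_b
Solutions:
 g(b) = C1*sqrt(sin(b) - 1)/sqrt(sin(b) + 1)


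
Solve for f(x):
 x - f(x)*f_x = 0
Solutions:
 f(x) = -sqrt(C1 + x^2)
 f(x) = sqrt(C1 + x^2)


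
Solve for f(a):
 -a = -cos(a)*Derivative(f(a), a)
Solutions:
 f(a) = C1 + Integral(a/cos(a), a)


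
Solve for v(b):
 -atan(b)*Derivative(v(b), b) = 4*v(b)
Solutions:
 v(b) = C1*exp(-4*Integral(1/atan(b), b))


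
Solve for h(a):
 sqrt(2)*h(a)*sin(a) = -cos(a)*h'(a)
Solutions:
 h(a) = C1*cos(a)^(sqrt(2))


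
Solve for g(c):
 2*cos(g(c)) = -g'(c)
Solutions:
 g(c) = pi - asin((C1 + exp(4*c))/(C1 - exp(4*c)))
 g(c) = asin((C1 + exp(4*c))/(C1 - exp(4*c)))


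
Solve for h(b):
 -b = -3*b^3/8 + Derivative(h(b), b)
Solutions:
 h(b) = C1 + 3*b^4/32 - b^2/2


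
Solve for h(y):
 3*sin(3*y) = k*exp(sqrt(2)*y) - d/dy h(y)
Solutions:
 h(y) = C1 + sqrt(2)*k*exp(sqrt(2)*y)/2 + cos(3*y)


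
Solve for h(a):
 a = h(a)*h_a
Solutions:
 h(a) = -sqrt(C1 + a^2)
 h(a) = sqrt(C1 + a^2)


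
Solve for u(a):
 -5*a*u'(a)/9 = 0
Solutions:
 u(a) = C1


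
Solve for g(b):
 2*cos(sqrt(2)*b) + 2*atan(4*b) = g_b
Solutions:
 g(b) = C1 + 2*b*atan(4*b) - log(16*b^2 + 1)/4 + sqrt(2)*sin(sqrt(2)*b)


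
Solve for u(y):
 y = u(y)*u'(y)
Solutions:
 u(y) = -sqrt(C1 + y^2)
 u(y) = sqrt(C1 + y^2)


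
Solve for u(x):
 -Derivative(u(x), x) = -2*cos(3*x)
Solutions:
 u(x) = C1 + 2*sin(3*x)/3


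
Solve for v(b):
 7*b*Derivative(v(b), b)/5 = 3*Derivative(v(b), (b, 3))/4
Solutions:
 v(b) = C1 + Integral(C2*airyai(15^(2/3)*28^(1/3)*b/15) + C3*airybi(15^(2/3)*28^(1/3)*b/15), b)


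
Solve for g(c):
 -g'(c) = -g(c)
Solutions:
 g(c) = C1*exp(c)


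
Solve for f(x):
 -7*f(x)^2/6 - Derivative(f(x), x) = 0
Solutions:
 f(x) = 6/(C1 + 7*x)


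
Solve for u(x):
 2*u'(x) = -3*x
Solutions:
 u(x) = C1 - 3*x^2/4


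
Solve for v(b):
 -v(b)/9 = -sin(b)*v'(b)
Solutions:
 v(b) = C1*(cos(b) - 1)^(1/18)/(cos(b) + 1)^(1/18)


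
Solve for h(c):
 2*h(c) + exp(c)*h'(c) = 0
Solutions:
 h(c) = C1*exp(2*exp(-c))


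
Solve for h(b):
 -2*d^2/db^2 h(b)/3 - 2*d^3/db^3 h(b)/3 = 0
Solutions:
 h(b) = C1 + C2*b + C3*exp(-b)


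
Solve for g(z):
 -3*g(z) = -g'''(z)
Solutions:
 g(z) = C3*exp(3^(1/3)*z) + (C1*sin(3^(5/6)*z/2) + C2*cos(3^(5/6)*z/2))*exp(-3^(1/3)*z/2)


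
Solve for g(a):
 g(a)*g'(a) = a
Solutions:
 g(a) = -sqrt(C1 + a^2)
 g(a) = sqrt(C1 + a^2)


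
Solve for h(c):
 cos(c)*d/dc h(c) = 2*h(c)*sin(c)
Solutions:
 h(c) = C1/cos(c)^2


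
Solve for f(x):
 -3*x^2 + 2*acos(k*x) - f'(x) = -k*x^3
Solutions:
 f(x) = C1 + k*x^4/4 - x^3 + 2*Piecewise((x*acos(k*x) - sqrt(-k^2*x^2 + 1)/k, Ne(k, 0)), (pi*x/2, True))


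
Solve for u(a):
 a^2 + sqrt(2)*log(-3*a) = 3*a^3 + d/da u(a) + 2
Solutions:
 u(a) = C1 - 3*a^4/4 + a^3/3 + sqrt(2)*a*log(-a) + a*(-2 - sqrt(2) + sqrt(2)*log(3))


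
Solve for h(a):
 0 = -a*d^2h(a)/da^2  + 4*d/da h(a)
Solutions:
 h(a) = C1 + C2*a^5


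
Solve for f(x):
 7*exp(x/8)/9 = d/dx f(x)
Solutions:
 f(x) = C1 + 56*exp(x/8)/9


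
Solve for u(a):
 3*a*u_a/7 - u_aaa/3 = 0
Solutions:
 u(a) = C1 + Integral(C2*airyai(21^(2/3)*a/7) + C3*airybi(21^(2/3)*a/7), a)


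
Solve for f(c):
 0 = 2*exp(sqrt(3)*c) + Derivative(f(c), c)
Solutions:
 f(c) = C1 - 2*sqrt(3)*exp(sqrt(3)*c)/3


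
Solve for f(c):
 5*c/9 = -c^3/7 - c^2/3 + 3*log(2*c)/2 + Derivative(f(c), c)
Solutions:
 f(c) = C1 + c^4/28 + c^3/9 + 5*c^2/18 - 3*c*log(c)/2 - 3*c*log(2)/2 + 3*c/2


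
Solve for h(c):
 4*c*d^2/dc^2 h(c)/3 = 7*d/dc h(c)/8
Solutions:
 h(c) = C1 + C2*c^(53/32)


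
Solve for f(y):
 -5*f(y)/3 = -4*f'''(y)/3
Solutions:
 f(y) = C3*exp(10^(1/3)*y/2) + (C1*sin(10^(1/3)*sqrt(3)*y/4) + C2*cos(10^(1/3)*sqrt(3)*y/4))*exp(-10^(1/3)*y/4)


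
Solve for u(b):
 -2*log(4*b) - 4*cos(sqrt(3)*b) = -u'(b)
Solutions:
 u(b) = C1 + 2*b*log(b) - 2*b + 4*b*log(2) + 4*sqrt(3)*sin(sqrt(3)*b)/3


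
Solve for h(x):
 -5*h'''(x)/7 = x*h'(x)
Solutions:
 h(x) = C1 + Integral(C2*airyai(-5^(2/3)*7^(1/3)*x/5) + C3*airybi(-5^(2/3)*7^(1/3)*x/5), x)


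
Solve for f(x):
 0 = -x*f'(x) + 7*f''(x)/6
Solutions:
 f(x) = C1 + C2*erfi(sqrt(21)*x/7)


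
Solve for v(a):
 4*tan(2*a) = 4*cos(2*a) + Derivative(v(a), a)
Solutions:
 v(a) = C1 - 2*log(cos(2*a)) - 2*sin(2*a)


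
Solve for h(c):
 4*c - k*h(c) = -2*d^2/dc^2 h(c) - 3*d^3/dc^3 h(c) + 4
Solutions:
 h(c) = C1*exp(-c*(2^(2/3)*(-243*k + sqrt((16 - 243*k)^2 - 256) + 16)^(1/3) + 4 + 8*2^(1/3)/(-243*k + sqrt((16 - 243*k)^2 - 256) + 16)^(1/3))/18) + C2*exp(c*(2^(2/3)*(-243*k + sqrt((16 - 243*k)^2 - 256) + 16)^(1/3) - 2^(2/3)*sqrt(3)*I*(-243*k + sqrt((16 - 243*k)^2 - 256) + 16)^(1/3) - 8 - 32*2^(1/3)/((-1 + sqrt(3)*I)*(-243*k + sqrt((16 - 243*k)^2 - 256) + 16)^(1/3)))/36) + C3*exp(c*(2^(2/3)*(-243*k + sqrt((16 - 243*k)^2 - 256) + 16)^(1/3) + 2^(2/3)*sqrt(3)*I*(-243*k + sqrt((16 - 243*k)^2 - 256) + 16)^(1/3) - 8 + 32*2^(1/3)/((1 + sqrt(3)*I)*(-243*k + sqrt((16 - 243*k)^2 - 256) + 16)^(1/3)))/36) + 4*c/k - 4/k


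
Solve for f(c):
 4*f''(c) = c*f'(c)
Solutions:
 f(c) = C1 + C2*erfi(sqrt(2)*c/4)


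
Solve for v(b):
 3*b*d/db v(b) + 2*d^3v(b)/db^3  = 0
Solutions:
 v(b) = C1 + Integral(C2*airyai(-2^(2/3)*3^(1/3)*b/2) + C3*airybi(-2^(2/3)*3^(1/3)*b/2), b)


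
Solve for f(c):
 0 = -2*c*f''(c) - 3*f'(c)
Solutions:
 f(c) = C1 + C2/sqrt(c)


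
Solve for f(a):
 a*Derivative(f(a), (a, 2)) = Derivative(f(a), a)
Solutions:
 f(a) = C1 + C2*a^2


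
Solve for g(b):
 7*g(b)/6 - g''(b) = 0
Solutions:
 g(b) = C1*exp(-sqrt(42)*b/6) + C2*exp(sqrt(42)*b/6)


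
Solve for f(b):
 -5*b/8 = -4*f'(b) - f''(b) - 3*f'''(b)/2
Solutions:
 f(b) = C1 + 5*b^2/64 - 5*b/128 + (C2*sin(sqrt(23)*b/3) + C3*cos(sqrt(23)*b/3))*exp(-b/3)


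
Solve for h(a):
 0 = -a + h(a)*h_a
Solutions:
 h(a) = -sqrt(C1 + a^2)
 h(a) = sqrt(C1 + a^2)


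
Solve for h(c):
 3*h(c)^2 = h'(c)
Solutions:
 h(c) = -1/(C1 + 3*c)


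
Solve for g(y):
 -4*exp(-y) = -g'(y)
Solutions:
 g(y) = C1 - 4*exp(-y)


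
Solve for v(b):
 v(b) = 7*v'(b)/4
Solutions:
 v(b) = C1*exp(4*b/7)


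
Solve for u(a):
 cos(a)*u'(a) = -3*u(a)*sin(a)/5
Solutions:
 u(a) = C1*cos(a)^(3/5)


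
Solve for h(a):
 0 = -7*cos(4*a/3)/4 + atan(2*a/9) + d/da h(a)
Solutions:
 h(a) = C1 - a*atan(2*a/9) + 9*log(4*a^2 + 81)/4 + 21*sin(4*a/3)/16


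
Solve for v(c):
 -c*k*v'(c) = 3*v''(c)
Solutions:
 v(c) = Piecewise((-sqrt(6)*sqrt(pi)*C1*erf(sqrt(6)*c*sqrt(k)/6)/(2*sqrt(k)) - C2, (k > 0) | (k < 0)), (-C1*c - C2, True))


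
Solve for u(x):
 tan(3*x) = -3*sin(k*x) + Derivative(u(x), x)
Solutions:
 u(x) = C1 + 3*Piecewise((-cos(k*x)/k, Ne(k, 0)), (0, True)) - log(cos(3*x))/3


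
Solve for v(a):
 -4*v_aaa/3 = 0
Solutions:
 v(a) = C1 + C2*a + C3*a^2


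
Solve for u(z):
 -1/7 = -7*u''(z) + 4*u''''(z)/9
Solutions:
 u(z) = C1 + C2*z + C3*exp(-3*sqrt(7)*z/2) + C4*exp(3*sqrt(7)*z/2) + z^2/98


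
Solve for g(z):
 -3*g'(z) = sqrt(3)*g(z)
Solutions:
 g(z) = C1*exp(-sqrt(3)*z/3)


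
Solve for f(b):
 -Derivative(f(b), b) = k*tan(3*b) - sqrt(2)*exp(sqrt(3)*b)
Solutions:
 f(b) = C1 + k*log(cos(3*b))/3 + sqrt(6)*exp(sqrt(3)*b)/3


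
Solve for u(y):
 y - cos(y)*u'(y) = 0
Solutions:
 u(y) = C1 + Integral(y/cos(y), y)


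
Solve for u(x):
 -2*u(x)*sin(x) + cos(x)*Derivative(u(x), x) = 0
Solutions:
 u(x) = C1/cos(x)^2


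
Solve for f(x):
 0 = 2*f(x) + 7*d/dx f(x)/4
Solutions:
 f(x) = C1*exp(-8*x/7)


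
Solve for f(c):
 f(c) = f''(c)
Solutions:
 f(c) = C1*exp(-c) + C2*exp(c)


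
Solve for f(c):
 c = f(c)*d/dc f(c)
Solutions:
 f(c) = -sqrt(C1 + c^2)
 f(c) = sqrt(C1 + c^2)


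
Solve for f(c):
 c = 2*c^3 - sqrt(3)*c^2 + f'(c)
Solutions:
 f(c) = C1 - c^4/2 + sqrt(3)*c^3/3 + c^2/2


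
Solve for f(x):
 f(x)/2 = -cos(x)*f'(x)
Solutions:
 f(x) = C1*(sin(x) - 1)^(1/4)/(sin(x) + 1)^(1/4)


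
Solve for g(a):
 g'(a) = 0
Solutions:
 g(a) = C1


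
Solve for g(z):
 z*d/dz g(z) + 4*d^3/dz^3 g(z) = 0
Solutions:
 g(z) = C1 + Integral(C2*airyai(-2^(1/3)*z/2) + C3*airybi(-2^(1/3)*z/2), z)


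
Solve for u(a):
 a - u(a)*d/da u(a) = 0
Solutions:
 u(a) = -sqrt(C1 + a^2)
 u(a) = sqrt(C1 + a^2)


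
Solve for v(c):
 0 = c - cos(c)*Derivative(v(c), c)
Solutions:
 v(c) = C1 + Integral(c/cos(c), c)


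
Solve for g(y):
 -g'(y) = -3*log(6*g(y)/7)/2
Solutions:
 -2*Integral(1/(log(_y) - log(7) + log(6)), (_y, g(y)))/3 = C1 - y


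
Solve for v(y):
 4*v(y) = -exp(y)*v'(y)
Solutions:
 v(y) = C1*exp(4*exp(-y))


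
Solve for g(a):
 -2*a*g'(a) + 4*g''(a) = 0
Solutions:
 g(a) = C1 + C2*erfi(a/2)


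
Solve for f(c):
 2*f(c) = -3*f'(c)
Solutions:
 f(c) = C1*exp(-2*c/3)


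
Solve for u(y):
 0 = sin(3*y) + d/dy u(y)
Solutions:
 u(y) = C1 + cos(3*y)/3


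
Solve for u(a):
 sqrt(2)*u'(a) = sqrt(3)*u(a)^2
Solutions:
 u(a) = -2/(C1 + sqrt(6)*a)


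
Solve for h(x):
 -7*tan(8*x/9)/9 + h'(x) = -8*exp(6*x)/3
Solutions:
 h(x) = C1 - 4*exp(6*x)/9 - 7*log(cos(8*x/9))/8


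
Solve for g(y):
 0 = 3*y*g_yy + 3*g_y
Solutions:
 g(y) = C1 + C2*log(y)


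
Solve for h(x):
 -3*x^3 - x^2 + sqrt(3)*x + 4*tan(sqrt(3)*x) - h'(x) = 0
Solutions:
 h(x) = C1 - 3*x^4/4 - x^3/3 + sqrt(3)*x^2/2 - 4*sqrt(3)*log(cos(sqrt(3)*x))/3


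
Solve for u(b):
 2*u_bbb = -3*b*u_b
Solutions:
 u(b) = C1 + Integral(C2*airyai(-2^(2/3)*3^(1/3)*b/2) + C3*airybi(-2^(2/3)*3^(1/3)*b/2), b)


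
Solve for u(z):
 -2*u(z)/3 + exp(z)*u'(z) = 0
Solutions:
 u(z) = C1*exp(-2*exp(-z)/3)


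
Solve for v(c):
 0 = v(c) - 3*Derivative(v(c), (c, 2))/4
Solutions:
 v(c) = C1*exp(-2*sqrt(3)*c/3) + C2*exp(2*sqrt(3)*c/3)


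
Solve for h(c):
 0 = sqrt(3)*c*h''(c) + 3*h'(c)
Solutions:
 h(c) = C1 + C2*c^(1 - sqrt(3))


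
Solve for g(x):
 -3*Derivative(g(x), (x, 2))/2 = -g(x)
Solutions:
 g(x) = C1*exp(-sqrt(6)*x/3) + C2*exp(sqrt(6)*x/3)


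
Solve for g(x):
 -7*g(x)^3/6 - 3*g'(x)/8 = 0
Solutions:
 g(x) = -3*sqrt(2)*sqrt(-1/(C1 - 28*x))/2
 g(x) = 3*sqrt(2)*sqrt(-1/(C1 - 28*x))/2


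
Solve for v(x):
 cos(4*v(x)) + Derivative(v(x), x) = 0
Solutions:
 v(x) = -asin((C1 + exp(8*x))/(C1 - exp(8*x)))/4 + pi/4
 v(x) = asin((C1 + exp(8*x))/(C1 - exp(8*x)))/4


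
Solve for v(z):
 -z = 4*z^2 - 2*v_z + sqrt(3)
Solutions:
 v(z) = C1 + 2*z^3/3 + z^2/4 + sqrt(3)*z/2


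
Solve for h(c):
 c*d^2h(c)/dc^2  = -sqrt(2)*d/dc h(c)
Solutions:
 h(c) = C1 + C2*c^(1 - sqrt(2))


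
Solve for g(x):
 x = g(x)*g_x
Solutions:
 g(x) = -sqrt(C1 + x^2)
 g(x) = sqrt(C1 + x^2)


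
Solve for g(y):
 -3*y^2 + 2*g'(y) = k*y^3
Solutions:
 g(y) = C1 + k*y^4/8 + y^3/2


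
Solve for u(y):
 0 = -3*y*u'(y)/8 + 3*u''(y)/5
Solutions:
 u(y) = C1 + C2*erfi(sqrt(5)*y/4)


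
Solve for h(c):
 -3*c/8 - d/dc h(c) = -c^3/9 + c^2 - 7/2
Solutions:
 h(c) = C1 + c^4/36 - c^3/3 - 3*c^2/16 + 7*c/2


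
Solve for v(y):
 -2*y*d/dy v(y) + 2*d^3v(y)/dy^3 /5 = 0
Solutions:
 v(y) = C1 + Integral(C2*airyai(5^(1/3)*y) + C3*airybi(5^(1/3)*y), y)


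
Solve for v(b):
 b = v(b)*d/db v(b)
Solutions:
 v(b) = -sqrt(C1 + b^2)
 v(b) = sqrt(C1 + b^2)


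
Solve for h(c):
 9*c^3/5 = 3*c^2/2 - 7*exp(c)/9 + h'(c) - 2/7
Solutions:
 h(c) = C1 + 9*c^4/20 - c^3/2 + 2*c/7 + 7*exp(c)/9


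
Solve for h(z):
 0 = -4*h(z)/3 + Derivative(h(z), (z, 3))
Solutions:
 h(z) = C3*exp(6^(2/3)*z/3) + (C1*sin(2^(2/3)*3^(1/6)*z/2) + C2*cos(2^(2/3)*3^(1/6)*z/2))*exp(-6^(2/3)*z/6)


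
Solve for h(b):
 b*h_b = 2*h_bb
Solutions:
 h(b) = C1 + C2*erfi(b/2)


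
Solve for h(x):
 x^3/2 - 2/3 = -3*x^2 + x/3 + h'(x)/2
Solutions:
 h(x) = C1 + x^4/4 + 2*x^3 - x^2/3 - 4*x/3


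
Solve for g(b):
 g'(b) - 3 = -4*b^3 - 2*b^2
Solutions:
 g(b) = C1 - b^4 - 2*b^3/3 + 3*b


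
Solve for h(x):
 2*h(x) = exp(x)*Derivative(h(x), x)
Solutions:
 h(x) = C1*exp(-2*exp(-x))


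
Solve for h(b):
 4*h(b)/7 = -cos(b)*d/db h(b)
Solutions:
 h(b) = C1*(sin(b) - 1)^(2/7)/(sin(b) + 1)^(2/7)


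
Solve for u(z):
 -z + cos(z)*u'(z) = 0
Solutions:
 u(z) = C1 + Integral(z/cos(z), z)


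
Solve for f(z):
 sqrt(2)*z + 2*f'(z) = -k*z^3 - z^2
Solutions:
 f(z) = C1 - k*z^4/8 - z^3/6 - sqrt(2)*z^2/4


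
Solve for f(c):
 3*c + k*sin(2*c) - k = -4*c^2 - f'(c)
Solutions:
 f(c) = C1 - 4*c^3/3 - 3*c^2/2 + c*k + k*cos(2*c)/2


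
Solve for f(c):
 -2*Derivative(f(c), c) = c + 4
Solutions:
 f(c) = C1 - c^2/4 - 2*c


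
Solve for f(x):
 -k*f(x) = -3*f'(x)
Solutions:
 f(x) = C1*exp(k*x/3)


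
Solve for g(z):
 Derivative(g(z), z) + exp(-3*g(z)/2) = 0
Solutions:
 g(z) = 2*log(C1 - 3*z/2)/3
 g(z) = 2*log(2^(2/3)*(-3^(1/3) - 3^(5/6)*I)*(C1 - z)^(1/3)/4)
 g(z) = 2*log(2^(2/3)*(-3^(1/3) + 3^(5/6)*I)*(C1 - z)^(1/3)/4)


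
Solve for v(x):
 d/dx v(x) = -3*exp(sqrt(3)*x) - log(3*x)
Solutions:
 v(x) = C1 - x*log(x) + x*(1 - log(3)) - sqrt(3)*exp(sqrt(3)*x)


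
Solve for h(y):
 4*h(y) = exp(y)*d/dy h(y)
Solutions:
 h(y) = C1*exp(-4*exp(-y))


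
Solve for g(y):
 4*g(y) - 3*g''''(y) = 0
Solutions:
 g(y) = C1*exp(-sqrt(2)*3^(3/4)*y/3) + C2*exp(sqrt(2)*3^(3/4)*y/3) + C3*sin(sqrt(2)*3^(3/4)*y/3) + C4*cos(sqrt(2)*3^(3/4)*y/3)


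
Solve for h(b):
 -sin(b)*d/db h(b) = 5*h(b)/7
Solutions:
 h(b) = C1*(cos(b) + 1)^(5/14)/(cos(b) - 1)^(5/14)


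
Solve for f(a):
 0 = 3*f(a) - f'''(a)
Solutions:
 f(a) = C3*exp(3^(1/3)*a) + (C1*sin(3^(5/6)*a/2) + C2*cos(3^(5/6)*a/2))*exp(-3^(1/3)*a/2)


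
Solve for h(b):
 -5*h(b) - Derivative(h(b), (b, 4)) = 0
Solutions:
 h(b) = (C1*sin(sqrt(2)*5^(1/4)*b/2) + C2*cos(sqrt(2)*5^(1/4)*b/2))*exp(-sqrt(2)*5^(1/4)*b/2) + (C3*sin(sqrt(2)*5^(1/4)*b/2) + C4*cos(sqrt(2)*5^(1/4)*b/2))*exp(sqrt(2)*5^(1/4)*b/2)


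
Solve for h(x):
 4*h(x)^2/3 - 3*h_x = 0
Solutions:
 h(x) = -9/(C1 + 4*x)


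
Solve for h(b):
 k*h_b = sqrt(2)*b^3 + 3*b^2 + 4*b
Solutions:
 h(b) = C1 + sqrt(2)*b^4/(4*k) + b^3/k + 2*b^2/k


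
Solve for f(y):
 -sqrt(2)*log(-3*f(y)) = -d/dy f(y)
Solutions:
 -sqrt(2)*Integral(1/(log(-_y) + log(3)), (_y, f(y)))/2 = C1 - y


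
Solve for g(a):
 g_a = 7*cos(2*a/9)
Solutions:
 g(a) = C1 + 63*sin(2*a/9)/2


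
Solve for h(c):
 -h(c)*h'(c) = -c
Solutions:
 h(c) = -sqrt(C1 + c^2)
 h(c) = sqrt(C1 + c^2)


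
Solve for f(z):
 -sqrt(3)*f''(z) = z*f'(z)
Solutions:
 f(z) = C1 + C2*erf(sqrt(2)*3^(3/4)*z/6)


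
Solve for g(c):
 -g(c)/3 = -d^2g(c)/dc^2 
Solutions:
 g(c) = C1*exp(-sqrt(3)*c/3) + C2*exp(sqrt(3)*c/3)


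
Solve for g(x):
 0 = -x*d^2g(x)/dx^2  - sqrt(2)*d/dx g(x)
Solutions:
 g(x) = C1 + C2*x^(1 - sqrt(2))


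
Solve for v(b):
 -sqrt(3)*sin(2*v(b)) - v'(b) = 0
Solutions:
 v(b) = pi - acos((-C1 - exp(4*sqrt(3)*b))/(C1 - exp(4*sqrt(3)*b)))/2
 v(b) = acos((-C1 - exp(4*sqrt(3)*b))/(C1 - exp(4*sqrt(3)*b)))/2


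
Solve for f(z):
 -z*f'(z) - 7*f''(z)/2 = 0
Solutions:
 f(z) = C1 + C2*erf(sqrt(7)*z/7)


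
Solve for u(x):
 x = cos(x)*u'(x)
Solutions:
 u(x) = C1 + Integral(x/cos(x), x)


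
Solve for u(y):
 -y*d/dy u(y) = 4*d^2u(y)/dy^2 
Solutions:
 u(y) = C1 + C2*erf(sqrt(2)*y/4)


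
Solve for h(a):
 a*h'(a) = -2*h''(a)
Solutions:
 h(a) = C1 + C2*erf(a/2)


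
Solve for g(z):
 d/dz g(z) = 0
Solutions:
 g(z) = C1


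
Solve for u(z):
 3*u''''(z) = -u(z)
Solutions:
 u(z) = (C1*sin(sqrt(2)*3^(3/4)*z/6) + C2*cos(sqrt(2)*3^(3/4)*z/6))*exp(-sqrt(2)*3^(3/4)*z/6) + (C3*sin(sqrt(2)*3^(3/4)*z/6) + C4*cos(sqrt(2)*3^(3/4)*z/6))*exp(sqrt(2)*3^(3/4)*z/6)


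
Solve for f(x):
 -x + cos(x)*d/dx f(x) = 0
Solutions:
 f(x) = C1 + Integral(x/cos(x), x)


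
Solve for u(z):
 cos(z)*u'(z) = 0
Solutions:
 u(z) = C1


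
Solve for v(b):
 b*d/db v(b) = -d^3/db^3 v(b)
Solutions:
 v(b) = C1 + Integral(C2*airyai(-b) + C3*airybi(-b), b)


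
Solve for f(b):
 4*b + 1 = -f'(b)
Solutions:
 f(b) = C1 - 2*b^2 - b


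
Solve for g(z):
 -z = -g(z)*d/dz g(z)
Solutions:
 g(z) = -sqrt(C1 + z^2)
 g(z) = sqrt(C1 + z^2)


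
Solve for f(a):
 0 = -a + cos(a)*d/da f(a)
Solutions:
 f(a) = C1 + Integral(a/cos(a), a)


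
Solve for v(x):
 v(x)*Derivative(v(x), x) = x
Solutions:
 v(x) = -sqrt(C1 + x^2)
 v(x) = sqrt(C1 + x^2)


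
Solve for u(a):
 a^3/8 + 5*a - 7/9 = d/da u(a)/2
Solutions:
 u(a) = C1 + a^4/16 + 5*a^2 - 14*a/9


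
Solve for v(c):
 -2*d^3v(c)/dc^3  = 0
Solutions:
 v(c) = C1 + C2*c + C3*c^2


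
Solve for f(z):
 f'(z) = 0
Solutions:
 f(z) = C1


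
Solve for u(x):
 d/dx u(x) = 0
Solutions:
 u(x) = C1


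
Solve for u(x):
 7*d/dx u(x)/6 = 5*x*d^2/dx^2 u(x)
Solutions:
 u(x) = C1 + C2*x^(37/30)


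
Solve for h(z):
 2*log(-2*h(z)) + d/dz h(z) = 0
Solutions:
 Integral(1/(log(-_y) + log(2)), (_y, h(z)))/2 = C1 - z


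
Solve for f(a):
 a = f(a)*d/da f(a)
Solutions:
 f(a) = -sqrt(C1 + a^2)
 f(a) = sqrt(C1 + a^2)


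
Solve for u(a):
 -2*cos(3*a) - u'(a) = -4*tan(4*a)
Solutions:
 u(a) = C1 - log(cos(4*a)) - 2*sin(3*a)/3


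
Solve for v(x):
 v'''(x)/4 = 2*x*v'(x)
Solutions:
 v(x) = C1 + Integral(C2*airyai(2*x) + C3*airybi(2*x), x)


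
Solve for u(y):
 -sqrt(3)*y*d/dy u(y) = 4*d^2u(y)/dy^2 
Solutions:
 u(y) = C1 + C2*erf(sqrt(2)*3^(1/4)*y/4)


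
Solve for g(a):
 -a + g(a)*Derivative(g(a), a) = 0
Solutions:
 g(a) = -sqrt(C1 + a^2)
 g(a) = sqrt(C1 + a^2)


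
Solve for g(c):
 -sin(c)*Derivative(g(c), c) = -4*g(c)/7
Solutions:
 g(c) = C1*(cos(c) - 1)^(2/7)/(cos(c) + 1)^(2/7)


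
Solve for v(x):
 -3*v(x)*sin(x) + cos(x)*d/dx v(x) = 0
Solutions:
 v(x) = C1/cos(x)^3


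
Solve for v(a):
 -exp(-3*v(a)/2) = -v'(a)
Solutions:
 v(a) = 2*log(C1 + 3*a/2)/3
 v(a) = 2*log(2^(2/3)*(-3^(1/3) - 3^(5/6)*I)*(C1 + a)^(1/3)/4)
 v(a) = 2*log(2^(2/3)*(-3^(1/3) + 3^(5/6)*I)*(C1 + a)^(1/3)/4)


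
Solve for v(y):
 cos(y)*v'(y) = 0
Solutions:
 v(y) = C1


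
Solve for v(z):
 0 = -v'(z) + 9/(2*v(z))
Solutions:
 v(z) = -sqrt(C1 + 9*z)
 v(z) = sqrt(C1 + 9*z)


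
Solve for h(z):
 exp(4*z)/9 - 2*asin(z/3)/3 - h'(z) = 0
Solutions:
 h(z) = C1 - 2*z*asin(z/3)/3 - 2*sqrt(9 - z^2)/3 + exp(4*z)/36


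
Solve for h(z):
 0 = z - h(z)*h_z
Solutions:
 h(z) = -sqrt(C1 + z^2)
 h(z) = sqrt(C1 + z^2)


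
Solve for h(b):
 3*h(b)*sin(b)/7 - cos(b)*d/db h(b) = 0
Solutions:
 h(b) = C1/cos(b)^(3/7)


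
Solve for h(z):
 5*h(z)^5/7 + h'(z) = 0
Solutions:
 h(z) = -7^(1/4)*(1/(C1 + 20*z))^(1/4)
 h(z) = 7^(1/4)*(1/(C1 + 20*z))^(1/4)
 h(z) = -7^(1/4)*I*(1/(C1 + 20*z))^(1/4)
 h(z) = 7^(1/4)*I*(1/(C1 + 20*z))^(1/4)


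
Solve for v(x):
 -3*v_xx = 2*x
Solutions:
 v(x) = C1 + C2*x - x^3/9


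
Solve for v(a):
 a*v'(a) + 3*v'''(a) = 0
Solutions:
 v(a) = C1 + Integral(C2*airyai(-3^(2/3)*a/3) + C3*airybi(-3^(2/3)*a/3), a)


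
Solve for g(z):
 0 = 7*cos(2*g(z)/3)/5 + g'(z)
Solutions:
 7*z/5 - 3*log(sin(2*g(z)/3) - 1)/4 + 3*log(sin(2*g(z)/3) + 1)/4 = C1


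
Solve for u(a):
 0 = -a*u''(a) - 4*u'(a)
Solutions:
 u(a) = C1 + C2/a^3


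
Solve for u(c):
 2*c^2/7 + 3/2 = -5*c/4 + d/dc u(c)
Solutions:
 u(c) = C1 + 2*c^3/21 + 5*c^2/8 + 3*c/2


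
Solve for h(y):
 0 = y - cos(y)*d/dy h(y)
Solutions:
 h(y) = C1 + Integral(y/cos(y), y)


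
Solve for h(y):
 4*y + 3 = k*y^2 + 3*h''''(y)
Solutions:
 h(y) = C1 + C2*y + C3*y^2 + C4*y^3 - k*y^6/1080 + y^5/90 + y^4/24


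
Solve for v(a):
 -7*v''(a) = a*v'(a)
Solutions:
 v(a) = C1 + C2*erf(sqrt(14)*a/14)


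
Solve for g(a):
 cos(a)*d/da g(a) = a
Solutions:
 g(a) = C1 + Integral(a/cos(a), a)


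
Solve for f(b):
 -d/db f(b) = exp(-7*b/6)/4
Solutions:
 f(b) = C1 + 3*exp(-7*b/6)/14


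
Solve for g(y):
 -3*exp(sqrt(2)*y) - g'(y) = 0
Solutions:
 g(y) = C1 - 3*sqrt(2)*exp(sqrt(2)*y)/2


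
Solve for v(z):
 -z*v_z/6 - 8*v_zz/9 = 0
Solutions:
 v(z) = C1 + C2*erf(sqrt(6)*z/8)


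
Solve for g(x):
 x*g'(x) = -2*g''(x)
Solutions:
 g(x) = C1 + C2*erf(x/2)


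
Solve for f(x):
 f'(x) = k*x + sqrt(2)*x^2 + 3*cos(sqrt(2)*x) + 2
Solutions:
 f(x) = C1 + k*x^2/2 + sqrt(2)*x^3/3 + 2*x + 3*sqrt(2)*sin(sqrt(2)*x)/2


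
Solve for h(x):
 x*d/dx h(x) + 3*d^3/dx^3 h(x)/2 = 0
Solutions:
 h(x) = C1 + Integral(C2*airyai(-2^(1/3)*3^(2/3)*x/3) + C3*airybi(-2^(1/3)*3^(2/3)*x/3), x)


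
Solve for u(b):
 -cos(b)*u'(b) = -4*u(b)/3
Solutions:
 u(b) = C1*(sin(b) + 1)^(2/3)/(sin(b) - 1)^(2/3)


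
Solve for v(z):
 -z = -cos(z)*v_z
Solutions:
 v(z) = C1 + Integral(z/cos(z), z)


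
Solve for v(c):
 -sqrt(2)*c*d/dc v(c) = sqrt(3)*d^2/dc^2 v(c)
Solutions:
 v(c) = C1 + C2*erf(6^(3/4)*c/6)


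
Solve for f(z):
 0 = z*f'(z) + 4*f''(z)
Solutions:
 f(z) = C1 + C2*erf(sqrt(2)*z/4)


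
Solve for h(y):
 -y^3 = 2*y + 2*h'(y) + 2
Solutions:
 h(y) = C1 - y^4/8 - y^2/2 - y


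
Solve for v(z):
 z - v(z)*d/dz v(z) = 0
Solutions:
 v(z) = -sqrt(C1 + z^2)
 v(z) = sqrt(C1 + z^2)


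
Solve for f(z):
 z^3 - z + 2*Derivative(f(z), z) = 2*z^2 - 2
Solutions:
 f(z) = C1 - z^4/8 + z^3/3 + z^2/4 - z


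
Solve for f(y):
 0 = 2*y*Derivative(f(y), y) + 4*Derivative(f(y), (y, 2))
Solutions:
 f(y) = C1 + C2*erf(y/2)


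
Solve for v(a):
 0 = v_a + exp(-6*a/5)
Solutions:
 v(a) = C1 + 5*exp(-6*a/5)/6


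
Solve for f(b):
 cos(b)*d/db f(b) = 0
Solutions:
 f(b) = C1


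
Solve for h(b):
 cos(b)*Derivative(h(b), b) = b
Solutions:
 h(b) = C1 + Integral(b/cos(b), b)


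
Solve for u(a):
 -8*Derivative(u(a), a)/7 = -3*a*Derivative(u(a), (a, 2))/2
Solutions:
 u(a) = C1 + C2*a^(37/21)


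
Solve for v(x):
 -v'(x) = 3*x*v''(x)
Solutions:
 v(x) = C1 + C2*x^(2/3)


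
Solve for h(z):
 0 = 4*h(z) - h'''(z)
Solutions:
 h(z) = C3*exp(2^(2/3)*z) + (C1*sin(2^(2/3)*sqrt(3)*z/2) + C2*cos(2^(2/3)*sqrt(3)*z/2))*exp(-2^(2/3)*z/2)


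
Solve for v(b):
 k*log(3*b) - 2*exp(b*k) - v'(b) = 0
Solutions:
 v(b) = C1 + b*k*log(b) + b*k*(-1 + log(3)) + Piecewise((-2*exp(b*k)/k, Ne(k, 0)), (-2*b, True))


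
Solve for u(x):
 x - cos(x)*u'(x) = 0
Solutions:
 u(x) = C1 + Integral(x/cos(x), x)


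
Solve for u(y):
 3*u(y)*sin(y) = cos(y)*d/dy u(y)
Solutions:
 u(y) = C1/cos(y)^3


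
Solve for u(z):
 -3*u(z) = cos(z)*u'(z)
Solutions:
 u(z) = C1*(sin(z) - 1)^(3/2)/(sin(z) + 1)^(3/2)


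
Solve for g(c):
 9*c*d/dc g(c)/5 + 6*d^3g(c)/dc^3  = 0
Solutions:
 g(c) = C1 + Integral(C2*airyai(-10^(2/3)*3^(1/3)*c/10) + C3*airybi(-10^(2/3)*3^(1/3)*c/10), c)


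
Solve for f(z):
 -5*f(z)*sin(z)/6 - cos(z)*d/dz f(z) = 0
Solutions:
 f(z) = C1*cos(z)^(5/6)


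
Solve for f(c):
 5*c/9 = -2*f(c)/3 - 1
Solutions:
 f(c) = -5*c/6 - 3/2


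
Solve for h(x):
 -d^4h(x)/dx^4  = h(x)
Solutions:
 h(x) = (C1*sin(sqrt(2)*x/2) + C2*cos(sqrt(2)*x/2))*exp(-sqrt(2)*x/2) + (C3*sin(sqrt(2)*x/2) + C4*cos(sqrt(2)*x/2))*exp(sqrt(2)*x/2)


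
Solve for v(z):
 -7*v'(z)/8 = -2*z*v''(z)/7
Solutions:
 v(z) = C1 + C2*z^(65/16)


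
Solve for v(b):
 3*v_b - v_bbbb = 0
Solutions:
 v(b) = C1 + C4*exp(3^(1/3)*b) + (C2*sin(3^(5/6)*b/2) + C3*cos(3^(5/6)*b/2))*exp(-3^(1/3)*b/2)


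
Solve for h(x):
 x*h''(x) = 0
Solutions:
 h(x) = C1 + C2*x


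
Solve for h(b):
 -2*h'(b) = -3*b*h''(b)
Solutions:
 h(b) = C1 + C2*b^(5/3)


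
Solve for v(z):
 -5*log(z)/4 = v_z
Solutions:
 v(z) = C1 - 5*z*log(z)/4 + 5*z/4


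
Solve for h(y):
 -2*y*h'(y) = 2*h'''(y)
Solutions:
 h(y) = C1 + Integral(C2*airyai(-y) + C3*airybi(-y), y)


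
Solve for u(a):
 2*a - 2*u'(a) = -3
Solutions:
 u(a) = C1 + a^2/2 + 3*a/2


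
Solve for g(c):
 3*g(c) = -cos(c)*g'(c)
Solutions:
 g(c) = C1*(sin(c) - 1)^(3/2)/(sin(c) + 1)^(3/2)


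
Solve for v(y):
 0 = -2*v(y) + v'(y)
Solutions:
 v(y) = C1*exp(2*y)


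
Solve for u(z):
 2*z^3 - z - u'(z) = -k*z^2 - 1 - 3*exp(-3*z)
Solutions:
 u(z) = C1 + k*z^3/3 + z^4/2 - z^2/2 + z - exp(-3*z)


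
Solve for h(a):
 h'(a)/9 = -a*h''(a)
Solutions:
 h(a) = C1 + C2*a^(8/9)


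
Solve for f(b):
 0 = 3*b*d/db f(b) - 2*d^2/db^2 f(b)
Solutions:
 f(b) = C1 + C2*erfi(sqrt(3)*b/2)


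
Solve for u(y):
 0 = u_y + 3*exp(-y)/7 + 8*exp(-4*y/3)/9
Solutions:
 u(y) = C1 + 3*exp(-y)/7 + 2*exp(-4*y/3)/3


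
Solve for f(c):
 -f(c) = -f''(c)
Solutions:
 f(c) = C1*exp(-c) + C2*exp(c)


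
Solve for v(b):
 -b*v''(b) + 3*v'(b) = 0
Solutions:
 v(b) = C1 + C2*b^4


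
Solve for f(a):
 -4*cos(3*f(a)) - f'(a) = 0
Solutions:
 f(a) = -asin((C1 + exp(24*a))/(C1 - exp(24*a)))/3 + pi/3
 f(a) = asin((C1 + exp(24*a))/(C1 - exp(24*a)))/3


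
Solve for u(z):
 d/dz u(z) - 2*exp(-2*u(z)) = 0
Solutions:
 u(z) = log(-sqrt(C1 + 4*z))
 u(z) = log(C1 + 4*z)/2


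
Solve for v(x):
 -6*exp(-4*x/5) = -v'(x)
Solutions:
 v(x) = C1 - 15*exp(-4*x/5)/2


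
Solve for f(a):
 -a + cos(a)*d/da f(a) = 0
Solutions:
 f(a) = C1 + Integral(a/cos(a), a)


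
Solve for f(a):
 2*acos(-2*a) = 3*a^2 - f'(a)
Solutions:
 f(a) = C1 + a^3 - 2*a*acos(-2*a) - sqrt(1 - 4*a^2)


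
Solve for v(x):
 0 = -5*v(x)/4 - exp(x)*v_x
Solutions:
 v(x) = C1*exp(5*exp(-x)/4)


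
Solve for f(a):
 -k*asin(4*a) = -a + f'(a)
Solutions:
 f(a) = C1 + a^2/2 - k*(a*asin(4*a) + sqrt(1 - 16*a^2)/4)


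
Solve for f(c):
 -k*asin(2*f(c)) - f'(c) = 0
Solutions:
 Integral(1/asin(2*_y), (_y, f(c))) = C1 - c*k


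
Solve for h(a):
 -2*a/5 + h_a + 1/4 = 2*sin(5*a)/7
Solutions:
 h(a) = C1 + a^2/5 - a/4 - 2*cos(5*a)/35


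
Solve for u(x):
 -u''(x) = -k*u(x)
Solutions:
 u(x) = C1*exp(-sqrt(k)*x) + C2*exp(sqrt(k)*x)


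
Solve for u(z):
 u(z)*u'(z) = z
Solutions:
 u(z) = -sqrt(C1 + z^2)
 u(z) = sqrt(C1 + z^2)


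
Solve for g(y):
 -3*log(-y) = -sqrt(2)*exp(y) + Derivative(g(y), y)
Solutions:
 g(y) = C1 - 3*y*log(-y) + 3*y + sqrt(2)*exp(y)


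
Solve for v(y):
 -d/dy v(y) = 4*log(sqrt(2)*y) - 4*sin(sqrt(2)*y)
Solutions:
 v(y) = C1 - 4*y*log(y) - 2*y*log(2) + 4*y - 2*sqrt(2)*cos(sqrt(2)*y)


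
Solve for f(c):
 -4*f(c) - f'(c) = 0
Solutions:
 f(c) = C1*exp(-4*c)


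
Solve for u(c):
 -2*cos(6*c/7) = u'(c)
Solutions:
 u(c) = C1 - 7*sin(6*c/7)/3


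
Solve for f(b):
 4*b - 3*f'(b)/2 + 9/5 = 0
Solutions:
 f(b) = C1 + 4*b^2/3 + 6*b/5


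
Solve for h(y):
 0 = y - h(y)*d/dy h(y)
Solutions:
 h(y) = -sqrt(C1 + y^2)
 h(y) = sqrt(C1 + y^2)


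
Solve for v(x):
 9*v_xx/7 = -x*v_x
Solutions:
 v(x) = C1 + C2*erf(sqrt(14)*x/6)


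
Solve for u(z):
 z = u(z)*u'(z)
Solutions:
 u(z) = -sqrt(C1 + z^2)
 u(z) = sqrt(C1 + z^2)


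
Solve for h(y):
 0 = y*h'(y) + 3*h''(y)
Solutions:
 h(y) = C1 + C2*erf(sqrt(6)*y/6)


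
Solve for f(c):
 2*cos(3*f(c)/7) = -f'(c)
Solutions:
 2*c - 7*log(sin(3*f(c)/7) - 1)/6 + 7*log(sin(3*f(c)/7) + 1)/6 = C1


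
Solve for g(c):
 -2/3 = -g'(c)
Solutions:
 g(c) = C1 + 2*c/3


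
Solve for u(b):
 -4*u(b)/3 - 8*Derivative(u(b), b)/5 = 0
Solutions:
 u(b) = C1*exp(-5*b/6)


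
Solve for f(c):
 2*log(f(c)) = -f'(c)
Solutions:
 li(f(c)) = C1 - 2*c


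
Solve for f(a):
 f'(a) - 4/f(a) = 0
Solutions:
 f(a) = -sqrt(C1 + 8*a)
 f(a) = sqrt(C1 + 8*a)


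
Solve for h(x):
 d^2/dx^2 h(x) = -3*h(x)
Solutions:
 h(x) = C1*sin(sqrt(3)*x) + C2*cos(sqrt(3)*x)


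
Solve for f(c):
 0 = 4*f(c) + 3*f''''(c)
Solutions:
 f(c) = (C1*sin(3^(3/4)*c/3) + C2*cos(3^(3/4)*c/3))*exp(-3^(3/4)*c/3) + (C3*sin(3^(3/4)*c/3) + C4*cos(3^(3/4)*c/3))*exp(3^(3/4)*c/3)


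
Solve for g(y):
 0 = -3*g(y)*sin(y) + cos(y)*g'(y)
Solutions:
 g(y) = C1/cos(y)^3


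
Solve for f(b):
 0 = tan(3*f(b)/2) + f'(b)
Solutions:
 f(b) = -2*asin(C1*exp(-3*b/2))/3 + 2*pi/3
 f(b) = 2*asin(C1*exp(-3*b/2))/3


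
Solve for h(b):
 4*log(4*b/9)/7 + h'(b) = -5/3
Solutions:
 h(b) = C1 - 4*b*log(b)/7 - 23*b/21 - 8*b*log(2)/7 + 8*b*log(3)/7


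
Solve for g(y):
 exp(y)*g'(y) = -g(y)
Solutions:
 g(y) = C1*exp(exp(-y))


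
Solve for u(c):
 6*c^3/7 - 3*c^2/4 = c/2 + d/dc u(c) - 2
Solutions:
 u(c) = C1 + 3*c^4/14 - c^3/4 - c^2/4 + 2*c


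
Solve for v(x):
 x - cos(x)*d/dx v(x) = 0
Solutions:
 v(x) = C1 + Integral(x/cos(x), x)


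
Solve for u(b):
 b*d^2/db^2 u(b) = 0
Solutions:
 u(b) = C1 + C2*b


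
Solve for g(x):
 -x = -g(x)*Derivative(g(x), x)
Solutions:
 g(x) = -sqrt(C1 + x^2)
 g(x) = sqrt(C1 + x^2)


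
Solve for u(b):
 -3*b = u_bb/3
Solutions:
 u(b) = C1 + C2*b - 3*b^3/2


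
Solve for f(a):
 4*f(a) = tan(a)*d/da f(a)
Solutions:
 f(a) = C1*sin(a)^4


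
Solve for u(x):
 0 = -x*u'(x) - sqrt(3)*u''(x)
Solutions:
 u(x) = C1 + C2*erf(sqrt(2)*3^(3/4)*x/6)


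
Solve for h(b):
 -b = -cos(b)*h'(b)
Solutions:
 h(b) = C1 + Integral(b/cos(b), b)


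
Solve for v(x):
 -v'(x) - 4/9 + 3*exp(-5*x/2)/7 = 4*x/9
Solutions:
 v(x) = C1 - 2*x^2/9 - 4*x/9 - 6*exp(-5*x/2)/35


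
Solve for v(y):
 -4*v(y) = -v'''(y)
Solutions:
 v(y) = C3*exp(2^(2/3)*y) + (C1*sin(2^(2/3)*sqrt(3)*y/2) + C2*cos(2^(2/3)*sqrt(3)*y/2))*exp(-2^(2/3)*y/2)


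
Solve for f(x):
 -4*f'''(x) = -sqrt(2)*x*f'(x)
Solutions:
 f(x) = C1 + Integral(C2*airyai(sqrt(2)*x/2) + C3*airybi(sqrt(2)*x/2), x)


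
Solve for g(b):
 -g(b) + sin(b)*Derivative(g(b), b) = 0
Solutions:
 g(b) = C1*sqrt(cos(b) - 1)/sqrt(cos(b) + 1)


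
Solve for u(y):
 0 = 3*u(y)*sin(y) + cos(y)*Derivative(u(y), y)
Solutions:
 u(y) = C1*cos(y)^3


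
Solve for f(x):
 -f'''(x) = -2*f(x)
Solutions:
 f(x) = C3*exp(2^(1/3)*x) + (C1*sin(2^(1/3)*sqrt(3)*x/2) + C2*cos(2^(1/3)*sqrt(3)*x/2))*exp(-2^(1/3)*x/2)


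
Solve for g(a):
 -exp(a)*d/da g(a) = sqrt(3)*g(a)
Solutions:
 g(a) = C1*exp(sqrt(3)*exp(-a))


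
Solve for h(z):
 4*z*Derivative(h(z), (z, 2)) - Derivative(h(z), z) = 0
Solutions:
 h(z) = C1 + C2*z^(5/4)


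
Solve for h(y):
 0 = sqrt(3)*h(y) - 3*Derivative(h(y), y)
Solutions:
 h(y) = C1*exp(sqrt(3)*y/3)


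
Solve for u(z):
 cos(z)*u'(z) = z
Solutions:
 u(z) = C1 + Integral(z/cos(z), z)


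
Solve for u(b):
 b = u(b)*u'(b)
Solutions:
 u(b) = -sqrt(C1 + b^2)
 u(b) = sqrt(C1 + b^2)


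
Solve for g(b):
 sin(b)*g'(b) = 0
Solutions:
 g(b) = C1


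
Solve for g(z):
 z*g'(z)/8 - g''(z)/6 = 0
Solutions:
 g(z) = C1 + C2*erfi(sqrt(6)*z/4)


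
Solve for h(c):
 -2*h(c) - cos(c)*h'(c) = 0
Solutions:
 h(c) = C1*(sin(c) - 1)/(sin(c) + 1)


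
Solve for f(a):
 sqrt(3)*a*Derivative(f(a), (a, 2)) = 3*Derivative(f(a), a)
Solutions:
 f(a) = C1 + C2*a^(1 + sqrt(3))


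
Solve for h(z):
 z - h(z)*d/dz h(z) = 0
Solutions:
 h(z) = -sqrt(C1 + z^2)
 h(z) = sqrt(C1 + z^2)


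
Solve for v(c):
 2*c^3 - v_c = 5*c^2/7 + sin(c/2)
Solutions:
 v(c) = C1 + c^4/2 - 5*c^3/21 + 2*cos(c/2)


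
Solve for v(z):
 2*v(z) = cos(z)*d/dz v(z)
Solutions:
 v(z) = C1*(sin(z) + 1)/(sin(z) - 1)


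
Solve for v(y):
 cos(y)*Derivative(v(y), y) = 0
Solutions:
 v(y) = C1


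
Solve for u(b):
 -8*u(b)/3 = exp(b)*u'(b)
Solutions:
 u(b) = C1*exp(8*exp(-b)/3)


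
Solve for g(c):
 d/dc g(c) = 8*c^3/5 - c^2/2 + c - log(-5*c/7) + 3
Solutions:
 g(c) = C1 + 2*c^4/5 - c^3/6 + c^2/2 - c*log(-c) + c*(-log(5) + log(7) + 4)


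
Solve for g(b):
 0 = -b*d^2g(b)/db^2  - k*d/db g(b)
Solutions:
 g(b) = C1 + b^(1 - re(k))*(C2*sin(log(b)*Abs(im(k))) + C3*cos(log(b)*im(k)))


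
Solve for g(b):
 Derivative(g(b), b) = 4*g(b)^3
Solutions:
 g(b) = -sqrt(2)*sqrt(-1/(C1 + 4*b))/2
 g(b) = sqrt(2)*sqrt(-1/(C1 + 4*b))/2


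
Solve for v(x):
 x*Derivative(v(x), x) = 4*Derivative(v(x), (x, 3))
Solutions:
 v(x) = C1 + Integral(C2*airyai(2^(1/3)*x/2) + C3*airybi(2^(1/3)*x/2), x)


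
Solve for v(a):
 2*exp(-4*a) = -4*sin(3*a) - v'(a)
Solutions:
 v(a) = C1 + 4*cos(3*a)/3 + exp(-4*a)/2


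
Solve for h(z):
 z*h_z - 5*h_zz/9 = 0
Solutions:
 h(z) = C1 + C2*erfi(3*sqrt(10)*z/10)


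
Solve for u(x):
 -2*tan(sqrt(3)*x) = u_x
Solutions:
 u(x) = C1 + 2*sqrt(3)*log(cos(sqrt(3)*x))/3


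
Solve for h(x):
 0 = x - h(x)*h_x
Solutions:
 h(x) = -sqrt(C1 + x^2)
 h(x) = sqrt(C1 + x^2)


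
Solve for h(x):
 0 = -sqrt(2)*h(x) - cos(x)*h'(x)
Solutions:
 h(x) = C1*(sin(x) - 1)^(sqrt(2)/2)/(sin(x) + 1)^(sqrt(2)/2)


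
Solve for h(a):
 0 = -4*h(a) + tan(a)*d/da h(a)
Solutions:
 h(a) = C1*sin(a)^4


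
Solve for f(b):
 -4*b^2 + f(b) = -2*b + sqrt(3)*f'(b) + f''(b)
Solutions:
 f(b) = C1*exp(b*(-sqrt(3) + sqrt(7))/2) + C2*exp(-b*(sqrt(3) + sqrt(7))/2) + 4*b^2 - 2*b + 8*sqrt(3)*b - 2*sqrt(3) + 32


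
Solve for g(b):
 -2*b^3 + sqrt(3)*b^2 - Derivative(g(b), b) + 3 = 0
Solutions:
 g(b) = C1 - b^4/2 + sqrt(3)*b^3/3 + 3*b
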